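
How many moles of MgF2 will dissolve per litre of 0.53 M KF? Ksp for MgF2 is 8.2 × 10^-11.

MgF2(s) <=> Mg^2+ + 2 F^-
Ksp = [Mg^2+][F^-]^2
Let s = moles of MgF2 that dissolve per litre. [Mg^2+] = s, [F^-] = 0.53 + 2s ≈ 0.53 (since F^- from KF dominates).
Ksp ≈ s × (0.53)^2
s = 2.9 × 10^-10 M
Check: 2s = 5.8 × 10^-10 ≪ 0.53, so the approximation is valid.

s = 2.9 x 10^-10 M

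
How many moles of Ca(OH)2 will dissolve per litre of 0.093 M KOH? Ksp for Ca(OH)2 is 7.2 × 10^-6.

s = 8.3e-4 M

Ca(OH)2(s) <=> Ca^2+ + 2 OH^-
Ksp = [Ca^2+][OH^-]^2
If s mol/L dissolves here, [Ca^2+] = s, [OH^-] = 0.093 + 2s ≈ 0.093 (Ksp is small, so little additional dissolves).
Ksp ≈ s × (0.093)^2
s = 8.3 × 10^-4 M
Check: 2s = 1.7 × 10^-3 ≪ 0.093, so the approximation is valid.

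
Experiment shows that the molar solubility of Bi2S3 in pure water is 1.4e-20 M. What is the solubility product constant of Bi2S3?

Bi2S3(s) ⇌ 2 Bi^3+(aq) + 3 S^2-(aq)
If s mol/L of Bi2S3 dissolves, [Bi^3+] = 2s and [S^2-] = 3s.
Ksp = [Bi^3+]^2[S^2-]^3
Ksp = (2s)^2(3s)^3 = 108s^5
Ksp = 108 × (1.4 × 10^-20)^5 = 5.8 × 10^-98

5.8e-98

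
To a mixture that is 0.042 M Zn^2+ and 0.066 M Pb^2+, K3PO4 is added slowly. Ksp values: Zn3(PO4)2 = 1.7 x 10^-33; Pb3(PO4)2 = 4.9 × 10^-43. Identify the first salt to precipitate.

Each salt begins to precipitate when Q = Ksp, i.e. when [PO4^3-] reaches its threshold.
For Zn3(PO4)2: 1.7 x 10^-33 = (0.042)^3 × [PO4^3-]^2  ⇒  [PO4^3-] = 4.8 × 10^-15 M.
For Pb3(PO4)2: 4.9 × 10^-43 = (0.066)^3 × [PO4^3-]^2  ⇒  [PO4^3-] = 4.1 × 10^-20 M.
The salt with the lower threshold [PO4^3-] precipitates first: Pb3(PO4)2.

Pb3(PO4)2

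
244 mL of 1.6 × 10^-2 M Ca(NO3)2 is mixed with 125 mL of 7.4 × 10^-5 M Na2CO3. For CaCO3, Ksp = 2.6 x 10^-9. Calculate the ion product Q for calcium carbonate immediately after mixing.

Total volume = 244 + 125 = 369 mL.
[Ca^2+] = 1.6 × 10^-2 × (244/369) = 1.06 x 10^-2 M
[CO3^2-] = 7.4 × 10^-5 × (125/369) = 2.51 × 10^-5 M
CaCO3(s) ⇌ Ca^2+(aq) + CO3^2-(aq), so Q = [Ca^2+][CO3^2-]
Q = (1.06 × 10^-2)(2.51 × 10^-5) = 2.7 × 10^-7
Q > Ksp, so CaCO3 will precipitate.

2.7 × 10^-7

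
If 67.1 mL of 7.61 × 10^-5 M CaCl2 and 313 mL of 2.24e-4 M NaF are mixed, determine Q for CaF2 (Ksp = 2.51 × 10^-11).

Total volume = 67.1 + 313 = 380.1 mL.
[Ca^2+] = 7.61 × 10^-5 × (67.1/380.1) = 1.343 x 10^-5 M
[F^-] = 2.24 × 10^-4 × (313/380.1) = 1.845 × 10^-4 M
CaF2(s) ⇌ Ca^2+(aq) + 2 F^-(aq), so Q = [Ca^2+][F^-]^2
Q = (1.343 × 10^-5)(1.845 × 10^-4)^2 = 4.57 x 10^-13
Q < Ksp, so no precipitate of CaF2 forms.

4.57 × 10^-13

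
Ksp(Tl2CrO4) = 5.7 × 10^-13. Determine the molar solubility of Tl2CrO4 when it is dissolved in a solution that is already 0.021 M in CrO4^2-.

s ≈ 2.6e-6 M

Tl2CrO4(s) ⇌ 2 Tl^+ + CrO4^2-
Ksp = [Tl^+]^2[CrO4^2-]
Let s be the molar solubility in this solution. [Tl^+] = 2s, [CrO4^2-] = 0.021 + s ≈ 0.021 (common-ion effect: CrO4^2- is already 0.021 M).
Ksp ≈ (2s)^2 × 0.021
s = 2.6 × 10^-6 M
Check: s = 2.6 × 10^-6 ≪ 0.021, so the approximation is valid.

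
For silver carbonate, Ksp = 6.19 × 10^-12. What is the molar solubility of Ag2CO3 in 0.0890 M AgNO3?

Ag2CO3(s) <=> 2 Ag^+(aq) + CO3^2-(aq)
Ksp = [Ag^+]^2[CO3^2-]
Let s be the molar solubility in this solution. [Ag^+] = 0.0890 + 2s ≈ 0.0890, [CO3^2-] = s (Ksp is small, so little additional dissolves).
Ksp ≈ (0.0890)^2 × s
s = 7.81 × 10^-10 M
Check: 2s = 1.6 x 10^-9 ≪ 0.0890, so the approximation is valid.

s ≈ 7.81 × 10^-10 M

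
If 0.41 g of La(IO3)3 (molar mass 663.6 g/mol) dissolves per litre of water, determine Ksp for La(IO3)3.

3.9 × 10^-12

Molar solubility s = (4.1 x 10^-1 g/L) / (663.6 g/mol) = 6.18 × 10^-4 M.
La(IO3)3(s) ⇌ La^3+ + 3 IO3^-
If s mol/L of La(IO3)3 dissolves, [La^3+] = s and [IO3^-] = 3s.
Ksp = [La^3+][IO3^-]^3
Substituting: Ksp = s(3s)^3 = 27s^4
With s = 6.18 × 10^-4: Ksp = 3.9 x 10^-12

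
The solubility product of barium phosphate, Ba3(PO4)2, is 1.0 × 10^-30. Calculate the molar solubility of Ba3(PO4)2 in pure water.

Ba3(PO4)2(s) ⇌ 3 Ba^2+ + 2 PO4^3-
Ksp = [Ba^2+]^3[PO4^3-]^2
With molar solubility s: [Ba^2+] = 3s, [PO4^3-] = 2s.
Substituting: Ksp = (3s)^3(2s)^2 = 108s^5
s = (1.0 × 10^-30 / 108)^(1/5) = 3.9 x 10^-7 M

3.9e-7 M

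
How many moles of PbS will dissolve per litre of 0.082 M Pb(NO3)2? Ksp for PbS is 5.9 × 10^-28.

7.2 x 10^-27 M

PbS(s) ⇌ Pb^2+ + S^2-
Ksp = [Pb^2+][S^2-]
Let s be the molar solubility in this solution. [Pb^2+] = 0.082 + s ≈ 0.082, [S^2-] = s (since Pb^2+ from Pb(NO3)2 dominates).
Ksp ≈ 0.082 × s
s = 7.2 × 10^-27 M
Check: s = 7.2 x 10^-27 ≪ 0.082, so the approximation is valid.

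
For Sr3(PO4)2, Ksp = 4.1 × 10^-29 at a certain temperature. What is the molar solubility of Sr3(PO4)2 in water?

Sr3(PO4)2(s) ⇌ 3 Sr^2+ + 2 PO4^3-
Ksp = [Sr^2+]^3[PO4^3-]^2
For each mole of Sr3(PO4)2 that dissolves: [Sr^2+] = 3s, [PO4^3-] = 2s.
So Ksp = (3s)^3 × (2s)^2 = 108s^5
s^5 = 4.1 × 10^-29 / 108, so s = 8.2 × 10^-7 M

8.2e-7 M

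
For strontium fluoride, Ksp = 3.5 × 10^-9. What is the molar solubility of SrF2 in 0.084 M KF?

s = 5.0e-7 M

SrF2(s) ⇌ Sr^2+ + 2 F^-
Ksp = [Sr^2+][F^-]^2
Let s be the molar solubility in this solution. [Sr^2+] = s, [F^-] = 0.084 + 2s ≈ 0.084 (Ksp is small, so little additional dissolves).
Ksp ≈ s × (0.084)^2
s = 5.0 × 10^-7 M
Check: 2s = 9.9 × 10^-7 ≪ 0.084, so the approximation is valid.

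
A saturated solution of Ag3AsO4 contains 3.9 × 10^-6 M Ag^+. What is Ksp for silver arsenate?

Ksp ≈ 7.7e-23

Ag3AsO4(s) ⇌ 3 Ag^+(aq) + AsO4^3-(aq)
Stoichiometry gives [AsO4^3-] = (1/3)[Ag^+] = 1.30 x 10^-6 M.
Ksp = [Ag^+]^3[AsO4^3-]
Ksp = (3.9 × 10^-6)^3 × 1.30 x 10^-6 = 7.7 × 10^-23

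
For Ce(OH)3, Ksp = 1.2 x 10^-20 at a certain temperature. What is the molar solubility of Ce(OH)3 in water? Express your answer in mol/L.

s ≈ 4.6 x 10^-6 M

Ce(OH)3(s) <=> Ce^3+ + 3 OH^-
Ksp = [Ce^3+][OH^-]^3
For each mole of Ce(OH)3 that dissolves: [Ce^3+] = s, [OH^-] = 3s.
So Ksp = s × (3s)^3 = 27s^4
s^4 = 1.2 x 10^-20 / 27, so s = 4.6 x 10^-6 M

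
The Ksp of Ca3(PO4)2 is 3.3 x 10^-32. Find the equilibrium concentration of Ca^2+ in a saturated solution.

Ca3(PO4)2(s) ⇌ 3 Ca^2+ + 2 PO4^3-
Ksp = [Ca^2+]^3[PO4^3-]^2
Let s = molar solubility. Then [Ca^2+] = 3s and [PO4^3-] = 2s.
So Ksp = (3s)^3 × (2s)^2 = 108s^5
Solving, s = (3.3 x 10^-32/108)^(1/5) = 1.98 × 10^-7 M
[Ca^2+] = 3s = 5.9 × 10^-7 M

5.9 × 10^-7 M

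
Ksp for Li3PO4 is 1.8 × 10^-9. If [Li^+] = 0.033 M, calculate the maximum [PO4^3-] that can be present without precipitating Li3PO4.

Li3PO4(s) ⇌ 3 Li^+ + PO4^3-
Ksp = [Li^+]^3[PO4^3-]
Precipitation begins when Q = Ksp. With [Li^+] = 0.033 M:
1.8 × 10^-9 = (0.033)^3 × [PO4^3-]
[PO4^3-] = (1.8 × 10^-9 / 3.59 × 10^-5) = 5.0 × 10^-5 M

5.0e-5 M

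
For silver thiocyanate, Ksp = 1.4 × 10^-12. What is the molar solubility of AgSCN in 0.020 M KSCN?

7.0 × 10^-11 M

AgSCN(s) ⇌ Ag^+ + SCN^-
Ksp = [Ag^+][SCN^-]
Let s = moles of AgSCN that dissolve per litre. [Ag^+] = s, [SCN^-] = 0.020 + s ≈ 0.020 (common-ion effect: SCN^- is already 0.020 M).
Ksp ≈ s × 0.020
s = 7.0 × 10^-11 M
Check: s = 7.0 × 10^-11 ≪ 0.020, so the approximation is valid.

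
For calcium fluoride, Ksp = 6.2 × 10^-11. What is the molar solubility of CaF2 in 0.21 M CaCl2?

CaF2(s) ⇌ Ca^2+(aq) + 2 F^-(aq)
Ksp = [Ca^2+][F^-]^2
If s mol/L dissolves here, [Ca^2+] = 0.21 + s ≈ 0.21, [F^-] = 2s (Ksp is small, so little additional dissolves).
Ksp ≈ 0.21 × (2s)^2
s = 8.6 × 10^-6 M
Check: s = 8.6 × 10^-6 ≪ 0.21, so the approximation is valid.

8.6e-6 M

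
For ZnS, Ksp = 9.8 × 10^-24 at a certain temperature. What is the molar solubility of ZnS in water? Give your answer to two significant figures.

s ≈ 3.1e-12 M

ZnS(s) ⇌ Zn^2+(aq) + S^2-(aq)
Ksp = [Zn^2+][S^2-]
With molar solubility s: [Zn^2+] = s, [S^2-] = s.
Ksp = s × s = s^2
s = (9.8 × 10^-24)^(1/2) = 3.1 × 10^-12 M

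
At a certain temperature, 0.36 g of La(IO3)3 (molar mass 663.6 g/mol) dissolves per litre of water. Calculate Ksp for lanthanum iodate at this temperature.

Ksp = 2.3 × 10^-12

Molar solubility s = (3.6 × 10^-1 g/L) / (663.6 g/mol) = 5.42 × 10^-4 M.
La(IO3)3(s) <=> La^3+ + 3 IO3^-
For each mole of La(IO3)3 that dissolves: [La^3+] = s, [IO3^-] = 3s.
Ksp = [La^3+][IO3^-]^3
So Ksp = s × (3s)^3 = 27s^4
Ksp = 27 × (5.42 x 10^-4)^4 = 2.3 x 10^-12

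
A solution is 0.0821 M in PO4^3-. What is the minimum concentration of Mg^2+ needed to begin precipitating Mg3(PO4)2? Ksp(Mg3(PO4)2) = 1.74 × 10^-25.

[Mg^2+] ≈ 2.96e-8 M

Mg3(PO4)2(s) ⇌ 3 Mg^2+ + 2 PO4^3-
Ksp = [Mg^2+]^3[PO4^3-]^2
Precipitation begins when Q = Ksp. With [PO4^3-] = 0.0821 M:
1.74 × 10^-25 = (0.0821)^2 × [Mg^2+]^3
[Mg^2+] = (1.74 × 10^-25 / 6.740 × 10^-3)^(1/3) = 2.96 × 10^-8 M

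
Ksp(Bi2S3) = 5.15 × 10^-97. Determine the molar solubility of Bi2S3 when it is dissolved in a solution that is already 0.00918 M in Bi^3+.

Bi2S3(s) ⇌ 2 Bi^3+(aq) + 3 S^2-(aq)
Ksp = [Bi^3+]^2[S^2-]^3
If s mol/L dissolves here, [Bi^3+] = 0.00918 + 2s ≈ 0.00918, [S^2-] = 3s (common-ion effect: Bi^3+ is already 0.00918 M).
Ksp ≈ (0.00918)^2 × (3s)^3
s = 6.09 × 10^-32 M
Check: 2s = 1.2 x 10^-31 ≪ 0.00918, so the approximation is valid.

6.09e-32 M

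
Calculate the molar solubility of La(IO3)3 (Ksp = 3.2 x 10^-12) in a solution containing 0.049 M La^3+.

La(IO3)3(s) ⇌ La^3+ + 3 IO3^-
Ksp = [La^3+][IO3^-]^3
Let s be the molar solubility in this solution. [La^3+] = 0.049 + s ≈ 0.049, [IO3^-] = 3s (Ksp is small, so little additional dissolves).
Ksp ≈ 0.049 × (3s)^3
s = 1.3 × 10^-4 M
Check: s = 1.3 × 10^-4 ≪ 0.049, so the approximation is valid.

s ≈ 1.3e-4 M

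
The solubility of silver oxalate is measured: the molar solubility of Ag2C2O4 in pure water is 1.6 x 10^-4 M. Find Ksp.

Ag2C2O4(s) ⇌ 2 Ag^+ + C2O4^2-
For each mole of Ag2C2O4 that dissolves: [Ag^+] = 2s, [C2O4^2-] = s.
Ksp = [Ag^+]^2[C2O4^2-]
So Ksp = (2s)^2 × s = 4s^3
With s = 1.6 × 10^-4: Ksp = 1.6 x 10^-11

1.6 × 10^-11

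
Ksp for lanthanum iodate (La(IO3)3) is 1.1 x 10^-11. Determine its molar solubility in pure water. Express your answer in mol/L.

La(IO3)3(s) <=> La^3+ + 3 IO3^-
Ksp = [La^3+][IO3^-]^3
With molar solubility s: [La^3+] = s, [IO3^-] = 3s.
Ksp = s(3s)^3 = 27s^4
s^4 = 1.1 x 10^-11 / 27, so s = 8.0 × 10^-4 M

s ≈ 8.0 × 10^-4 M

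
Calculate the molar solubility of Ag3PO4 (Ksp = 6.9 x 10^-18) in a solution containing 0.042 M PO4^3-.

Ag3PO4(s) ⇌ 3 Ag^+ + PO4^3-
Ksp = [Ag^+]^3[PO4^3-]
Let s be the molar solubility in this solution. [Ag^+] = 3s, [PO4^3-] = 0.042 + s ≈ 0.042 (since the PO4^3- already present dominates).
Ksp ≈ (3s)^3 × 0.042
s = 1.8 × 10^-6 M
Check: s = 1.8 × 10^-6 ≪ 0.042, so the approximation is valid.

s = 1.8 × 10^-6 M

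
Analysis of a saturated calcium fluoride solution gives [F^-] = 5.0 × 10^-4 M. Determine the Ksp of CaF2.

Ksp ≈ 6.3 x 10^-11

CaF2(s) ⇌ Ca^2+(aq) + 2 F^-(aq)
Stoichiometry gives [Ca^2+] = (1/2)[F^-] = 2.50 x 10^-4 M.
Ksp = [Ca^2+][F^-]^2
Ksp = 2.50 × 10^-4 × (5.0 × 10^-4)^2 = 6.3 × 10^-11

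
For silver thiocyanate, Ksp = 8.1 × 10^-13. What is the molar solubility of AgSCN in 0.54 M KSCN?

s ≈ 1.5 × 10^-12 M

AgSCN(s) ⇌ Ag^+(aq) + SCN^-(aq)
Ksp = [Ag^+][SCN^-]
Let s be the molar solubility in this solution. [Ag^+] = s, [SCN^-] = 0.54 + s ≈ 0.54 (common-ion effect: SCN^- is already 0.54 M).
Ksp ≈ s × 0.54
s = 1.5 × 10^-12 M
Check: s = 1.5 × 10^-12 ≪ 0.54, so the approximation is valid.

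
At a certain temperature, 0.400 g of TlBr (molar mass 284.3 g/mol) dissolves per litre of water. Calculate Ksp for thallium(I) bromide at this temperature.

Molar solubility s = (4.00 × 10^-1 g/L) / (284.3 g/mol) = 1.407 × 10^-3 M.
TlBr(s) <=> Tl^+ + Br^-
For each mole of TlBr that dissolves: [Tl^+] = s, [Br^-] = s.
Ksp = [Tl^+][Br^-]
Ksp = s × s = s^2
With s = 1.407 x 10^-3: Ksp = 1.98 × 10^-6

Ksp ≈ 1.98e-6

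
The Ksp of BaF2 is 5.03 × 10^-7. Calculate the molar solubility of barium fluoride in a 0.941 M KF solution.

BaF2(s) <=> Ba^2+(aq) + 2 F^-(aq)
Ksp = [Ba^2+][F^-]^2
Let s be the molar solubility in this solution. [Ba^2+] = s, [F^-] = 0.941 + 2s ≈ 0.941 (common-ion effect: F^- is already 0.941 M).
Ksp ≈ s × (0.941)^2
s = 5.68 x 10^-7 M
Check: 2s = 1.1 × 10^-6 ≪ 0.941, so the approximation is valid.

s = 5.68e-7 M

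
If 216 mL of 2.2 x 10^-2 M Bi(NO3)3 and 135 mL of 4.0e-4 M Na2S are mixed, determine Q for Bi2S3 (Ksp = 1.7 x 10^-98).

Total volume = 216 + 135 = 351 mL.
[Bi^3+] = 2.2 x 10^-2 × (216/351) = 1.35 × 10^-2 M
[S^2-] = 4.0 × 10^-4 × (135/351) = 1.54 × 10^-4 M
Bi2S3(s) ⇌ 2 Bi^3+ + 3 S^2-, so Q = [Bi^3+]^2[S^2-]^3
Q = (1.35 × 10^-2)^2(1.54 × 10^-4)^3 = 6.7 x 10^-16
Q > Ksp, so Bi2S3 will precipitate.

Q ≈ 6.7 x 10^-16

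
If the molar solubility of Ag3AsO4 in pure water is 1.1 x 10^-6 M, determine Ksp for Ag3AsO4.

Ksp = 4.0e-23

Ag3AsO4(s) ⇌ 3 Ag^+ + AsO4^3-
If s mol/L of Ag3AsO4 dissolves, [Ag^+] = 3s and [AsO4^3-] = s.
Ksp = [Ag^+]^3[AsO4^3-]
So Ksp = (3s)^3 × s = 27s^4
Ksp = 27 × (1.1 x 10^-6)^4 = 4.0 × 10^-23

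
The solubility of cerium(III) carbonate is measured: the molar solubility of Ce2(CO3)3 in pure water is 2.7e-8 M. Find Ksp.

Ksp ≈ 1.5e-36

Ce2(CO3)3(s) ⇌ 2 Ce^3+(aq) + 3 CO3^2-(aq)
For each mole of Ce2(CO3)3 that dissolves: [Ce^3+] = 2s, [CO3^2-] = 3s.
Ksp = [Ce^3+]^2[CO3^2-]^3
So Ksp = (2s)^2 × (3s)^3 = 108s^5
With s = 2.7 × 10^-8: Ksp = 1.5 × 10^-36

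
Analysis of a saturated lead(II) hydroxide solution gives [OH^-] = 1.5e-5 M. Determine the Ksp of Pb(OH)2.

Ksp ≈ 1.7 × 10^-15

Pb(OH)2(s) <=> Pb^2+ + 2 OH^-
Stoichiometry gives [Pb^2+] = (1/2)[OH^-] = 7.50 x 10^-6 M.
Ksp = [Pb^2+][OH^-]^2
Ksp = 7.50 x 10^-6 × (1.5 x 10^-5)^2 = 1.7 x 10^-15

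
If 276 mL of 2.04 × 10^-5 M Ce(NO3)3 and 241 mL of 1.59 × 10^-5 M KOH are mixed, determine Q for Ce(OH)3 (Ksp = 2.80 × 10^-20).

Total volume = 276 + 241 = 517 mL.
[Ce^3+] = 2.04 x 10^-5 × (276/517) = 1.089 x 10^-5 M
[OH^-] = 1.59 × 10^-5 × (241/517) = 7.412 × 10^-6 M
Ce(OH)3(s) ⇌ Ce^3+ + 3 OH^-, so Q = [Ce^3+][OH^-]^3
Q = (1.089 × 10^-5)(7.412 × 10^-6)^3 = 4.43 x 10^-21
Q < Ksp, so no precipitate of Ce(OH)3 forms.

4.43 x 10^-21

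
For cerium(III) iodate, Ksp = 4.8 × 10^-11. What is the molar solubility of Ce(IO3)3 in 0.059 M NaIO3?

s ≈ 2.3 x 10^-7 M

Ce(IO3)3(s) ⇌ Ce^3+(aq) + 3 IO3^-(aq)
Ksp = [Ce^3+][IO3^-]^3
Let s = moles of Ce(IO3)3 that dissolve per litre. [Ce^3+] = s, [IO3^-] = 0.059 + 3s ≈ 0.059 (Ksp is small, so little additional dissolves).
Ksp ≈ s × (0.059)^3
s = 2.3 x 10^-7 M
Check: 3s = 7.0 × 10^-7 ≪ 0.059, so the approximation is valid.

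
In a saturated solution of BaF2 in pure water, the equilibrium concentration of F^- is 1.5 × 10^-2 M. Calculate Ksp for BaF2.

Ksp = 1.7 × 10^-6

BaF2(s) <=> Ba^2+(aq) + 2 F^-(aq)
Stoichiometry gives [Ba^2+] = (1/2)[F^-] = 7.50 x 10^-3 M.
Ksp = [Ba^2+][F^-]^2
Ksp = 7.50 × 10^-3 × (1.5 x 10^-2)^2 = 1.7 × 10^-6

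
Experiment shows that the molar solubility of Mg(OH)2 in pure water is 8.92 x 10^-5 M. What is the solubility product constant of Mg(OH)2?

Ksp ≈ 2.84 × 10^-12

Mg(OH)2(s) <=> Mg^2+ + 2 OH^-
With molar solubility s: [Mg^2+] = s, [OH^-] = 2s.
Ksp = [Mg^2+][OH^-]^2
Ksp = s(2s)^2 = 4s^3
Ksp = 4 × (8.92 × 10^-5)^3 = 2.84 x 10^-12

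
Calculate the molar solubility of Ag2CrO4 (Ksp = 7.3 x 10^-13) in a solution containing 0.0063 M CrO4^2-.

5.4 x 10^-6 M

Ag2CrO4(s) <=> 2 Ag^+ + CrO4^2-
Ksp = [Ag^+]^2[CrO4^2-]
Let s be the molar solubility in this solution. [Ag^+] = 2s, [CrO4^2-] = 0.0063 + s ≈ 0.0063 (common-ion effect: CrO4^2- is already 0.0063 M).
Ksp ≈ (2s)^2 × 0.0063
s = 5.4 x 10^-6 M
Check: s = 5.4 x 10^-6 ≪ 0.0063, so the approximation is valid.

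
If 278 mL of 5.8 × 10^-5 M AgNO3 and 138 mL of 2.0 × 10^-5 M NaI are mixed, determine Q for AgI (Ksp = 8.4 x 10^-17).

2.6e-10

Total volume = 278 + 138 = 416 mL.
[Ag^+] = 5.8 × 10^-5 × (278/416) = 3.88 × 10^-5 M
[I^-] = 2.0 x 10^-5 × (138/416) = 6.63 x 10^-6 M
AgI(s) <=> Ag^+ + I^-, so Q = [Ag^+][I^-]
Q = (3.88 x 10^-5)(6.63 × 10^-6) = 2.6 x 10^-10
Q > Ksp, so AgI will precipitate.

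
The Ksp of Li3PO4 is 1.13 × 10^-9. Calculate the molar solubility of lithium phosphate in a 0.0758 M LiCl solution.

s = 2.59e-6 M

Li3PO4(s) ⇌ 3 Li^+ + PO4^3-
Ksp = [Li^+]^3[PO4^3-]
Let s be the molar solubility in this solution. [Li^+] = 0.0758 + 3s ≈ 0.0758, [PO4^3-] = s (common-ion effect: Li^+ is already 0.0758 M).
Ksp ≈ (0.0758)^3 × s
s = 2.59 × 10^-6 M
Check: 3s = 7.8 × 10^-6 ≪ 0.0758, so the approximation is valid.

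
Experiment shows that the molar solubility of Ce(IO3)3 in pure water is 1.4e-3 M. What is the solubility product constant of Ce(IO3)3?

Ksp ≈ 1.0 × 10^-10

Ce(IO3)3(s) ⇌ Ce^3+ + 3 IO3^-
For each mole of Ce(IO3)3 that dissolves: [Ce^3+] = s, [IO3^-] = 3s.
Ksp = [Ce^3+][IO3^-]^3
Substituting: Ksp = s(3s)^3 = 27s^4
With s = 1.4 × 10^-3: Ksp = 1.0 x 10^-10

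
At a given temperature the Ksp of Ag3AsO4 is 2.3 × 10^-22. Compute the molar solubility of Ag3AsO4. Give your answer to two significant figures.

s ≈ 1.7 x 10^-6 M

Ag3AsO4(s) ⇌ 3 Ag^+ + AsO4^3-
Ksp = [Ag^+]^3[AsO4^3-]
For each mole of Ag3AsO4 that dissolves: [Ag^+] = 3s, [AsO4^3-] = s.
Substituting: Ksp = (3s)^3s = 27s^4
s = (2.3 × 10^-22 / 27)^(1/4) = 1.7 × 10^-6 M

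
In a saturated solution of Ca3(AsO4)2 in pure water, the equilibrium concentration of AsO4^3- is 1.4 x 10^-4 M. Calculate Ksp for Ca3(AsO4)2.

Ca3(AsO4)2(s) <=> 3 Ca^2+ + 2 AsO4^3-
Stoichiometry gives [Ca^2+] = (3/2)[AsO4^3-] = 2.10 x 10^-4 M.
Ksp = [Ca^2+]^3[AsO4^3-]^2
Ksp = (2.10 × 10^-4)^3 × (1.4 × 10^-4)^2 = 1.8 × 10^-19

1.8 × 10^-19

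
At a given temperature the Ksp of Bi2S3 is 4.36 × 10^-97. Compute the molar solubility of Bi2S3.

Bi2S3(s) <=> 2 Bi^3+ + 3 S^2-
Ksp = [Bi^3+]^2[S^2-]^3
If s mol/L of Bi2S3 dissolves, [Bi^3+] = 2s and [S^2-] = 3s.
Substituting: Ksp = (2s)^2(3s)^3 = 108s^5
Solving, s = (4.36 × 10^-97/108)^(1/5) = 2.10 × 10^-20 M

s ≈ 2.10e-20 M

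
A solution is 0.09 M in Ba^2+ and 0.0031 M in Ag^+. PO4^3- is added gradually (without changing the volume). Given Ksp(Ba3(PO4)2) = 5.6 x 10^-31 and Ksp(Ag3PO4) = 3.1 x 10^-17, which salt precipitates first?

Each salt begins to precipitate when Q = Ksp, i.e. when [PO4^3-] reaches its threshold.
For Ba3(PO4)2: 5.6 x 10^-31 = (0.09)^3 × [PO4^3-]^2  ⇒  [PO4^3-] = 2.8 × 10^-14 M.
For Ag3PO4: 3.1 x 10^-17 = (0.0031)^3 × [PO4^3-]  ⇒  [PO4^3-] = 1.0 × 10^-9 M.
The salt with the lower threshold [PO4^3-] precipitates first: Ba3(PO4)2.

Ba3(PO4)2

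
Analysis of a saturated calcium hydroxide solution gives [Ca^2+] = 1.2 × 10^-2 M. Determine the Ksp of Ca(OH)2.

Ca(OH)2(s) <=> Ca^2+ + 2 OH^-
Stoichiometry gives [OH^-] = (2/1)[Ca^2+] = 2.40 × 10^-2 M.
Ksp = [Ca^2+][OH^-]^2
Ksp = 1.2 × 10^-2 × (2.40 × 10^-2)^2 = 6.9 x 10^-6

Ksp ≈ 6.9 x 10^-6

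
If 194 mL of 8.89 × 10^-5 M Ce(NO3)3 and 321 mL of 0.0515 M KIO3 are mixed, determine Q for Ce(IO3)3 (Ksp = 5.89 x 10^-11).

Q = 1.11 × 10^-9

Total volume = 194 + 321 = 515 mL.
[Ce^3+] = 8.89 × 10^-5 × (194/515) = 3.349 x 10^-5 M
[IO3^-] = 5.15 x 10^-2 × (321/515) = 3.210 x 10^-2 M
Ce(IO3)3(s) <=> Ce^3+(aq) + 3 IO3^-(aq), so Q = [Ce^3+][IO3^-]^3
Q = (3.349 × 10^-5)(3.210 × 10^-2)^3 = 1.11 x 10^-9
Q > Ksp, so Ce(IO3)3 will precipitate.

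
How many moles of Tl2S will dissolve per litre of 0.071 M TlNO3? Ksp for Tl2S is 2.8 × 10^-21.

Tl2S(s) <=> 2 Tl^+ + S^2-
Ksp = [Tl^+]^2[S^2-]
Let s = moles of Tl2S that dissolve per litre. [Tl^+] = 0.071 + 2s ≈ 0.071, [S^2-] = s (since Tl^+ from TlNO3 dominates).
Ksp ≈ (0.071)^2 × s
s = 5.6 x 10^-19 M
Check: 2s = 1.1 × 10^-18 ≪ 0.071, so the approximation is valid.

5.6e-19 M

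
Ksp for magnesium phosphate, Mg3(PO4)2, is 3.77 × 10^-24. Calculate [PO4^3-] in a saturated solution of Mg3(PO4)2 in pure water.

1.62 x 10^-5 M

Mg3(PO4)2(s) ⇌ 3 Mg^2+(aq) + 2 PO4^3-(aq)
Ksp = [Mg^2+]^3[PO4^3-]^2
If s mol/L of Mg3(PO4)2 dissolves, [Mg^2+] = 3s and [PO4^3-] = 2s.
So Ksp = (3s)^3 × (2s)^2 = 108s^5
s^5 = 3.77 × 10^-24 / 108, so s = 8.102 × 10^-6 M
[PO4^3-] = 2s = 1.62 × 10^-5 M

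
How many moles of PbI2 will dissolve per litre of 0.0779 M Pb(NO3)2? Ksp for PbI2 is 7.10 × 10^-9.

PbI2(s) ⇌ Pb^2+ + 2 I^-
Ksp = [Pb^2+][I^-]^2
Let s be the molar solubility in this solution. [Pb^2+] = 0.0779 + s ≈ 0.0779, [I^-] = 2s (common-ion effect: Pb^2+ is already 0.0779 M).
Ksp ≈ 0.0779 × (2s)^2
s = 1.51 × 10^-4 M
Check: s = 1.5 × 10^-4 ≪ 0.0779, so the approximation is valid.

1.51 x 10^-4 M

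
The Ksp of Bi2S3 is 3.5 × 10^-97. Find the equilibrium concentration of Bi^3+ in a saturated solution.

[Bi^3+] = 4.0 × 10^-20 M

Bi2S3(s) <=> 2 Bi^3+ + 3 S^2-
Ksp = [Bi^3+]^2[S^2-]^3
For each mole of Bi2S3 that dissolves: [Bi^3+] = 2s, [S^2-] = 3s.
Substituting: Ksp = (2s)^2(3s)^3 = 108s^5
s^5 = 3.5 × 10^-97 / 108, so s = 2.01 x 10^-20 M
[Bi^3+] = 2s = 4.0 × 10^-20 M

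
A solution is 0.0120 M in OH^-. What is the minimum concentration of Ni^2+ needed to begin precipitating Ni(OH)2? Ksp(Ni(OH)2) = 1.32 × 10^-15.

[Ni^2+] = 9.17 × 10^-12 M

Ni(OH)2(s) <=> Ni^2+ + 2 OH^-
Ksp = [Ni^2+][OH^-]^2
Precipitation begins when Q = Ksp. With [OH^-] = 0.0120 M:
1.32 × 10^-15 = (0.0120)^2 × [Ni^2+]
[Ni^2+] = (1.32 × 10^-15 / 1.440 x 10^-4) = 9.17 x 10^-12 M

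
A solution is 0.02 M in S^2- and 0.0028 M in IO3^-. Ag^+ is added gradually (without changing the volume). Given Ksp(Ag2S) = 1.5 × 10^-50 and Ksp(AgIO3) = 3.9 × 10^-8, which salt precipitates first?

Precipitation of each salt starts when its ion product equals its Ksp.
For Ag2S: 1.5 × 10^-50 = 0.02 × [Ag^+]^2  ⇒  [Ag^+] = 8.7 x 10^-25 M.
For AgIO3: 3.9 × 10^-8 = 0.0028 × [Ag^+]  ⇒  [Ag^+] = 1.4 × 10^-5 M.
The salt with the lower threshold [Ag^+] precipitates first: Ag2S.

Ag2S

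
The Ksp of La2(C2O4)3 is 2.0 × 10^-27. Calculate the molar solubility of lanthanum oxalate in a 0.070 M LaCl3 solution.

La2(C2O4)3(s) ⇌ 2 La^3+(aq) + 3 C2O4^2-(aq)
Ksp = [La^3+]^2[C2O4^2-]^3
Let s = moles of La2(C2O4)3 that dissolve per litre. [La^3+] = 0.070 + 2s ≈ 0.070, [C2O4^2-] = 3s (common-ion effect: La^3+ is already 0.070 M).
Ksp ≈ (0.070)^2 × (3s)^3
s = 2.5 × 10^-9 M
Check: 2s = 4.9 × 10^-9 ≪ 0.070, so the approximation is valid.

s = 2.5 x 10^-9 M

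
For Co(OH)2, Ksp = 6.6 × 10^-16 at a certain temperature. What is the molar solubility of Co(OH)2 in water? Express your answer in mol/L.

Co(OH)2(s) <=> Co^2+(aq) + 2 OH^-(aq)
Ksp = [Co^2+][OH^-]^2
Let s = molar solubility. Then [Co^2+] = s and [OH^-] = 2s.
Ksp = s(2s)^2 = 4s^3
Solving, s = (6.6 × 10^-16/4)^(1/3) = 5.5 × 10^-6 M

5.5e-6 M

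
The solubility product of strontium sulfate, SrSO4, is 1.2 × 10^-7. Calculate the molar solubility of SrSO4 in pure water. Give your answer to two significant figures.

SrSO4(s) ⇌ Sr^2+ + SO4^2-
Ksp = [Sr^2+][SO4^2-]
Let s = molar solubility. Then [Sr^2+] = s and [SO4^2-] = s.
Ksp = (s)(s) = s^2
s = (1.2 × 10^-7)^(1/2) = 3.5 × 10^-4 M

s ≈ 3.5 × 10^-4 M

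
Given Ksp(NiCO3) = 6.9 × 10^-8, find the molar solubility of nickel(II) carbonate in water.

s ≈ 2.6 × 10^-4 M

NiCO3(s) <=> Ni^2+ + CO3^2-
Ksp = [Ni^2+][CO3^2-]
If s mol/L of NiCO3 dissolves, [Ni^2+] = s and [CO3^2-] = s.
Ksp = s × s = s^2
s = (6.9 × 10^-8)^(1/2) = 2.6 × 10^-4 M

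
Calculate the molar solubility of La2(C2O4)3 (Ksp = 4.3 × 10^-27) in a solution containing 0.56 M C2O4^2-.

La2(C2O4)3(s) <=> 2 La^3+ + 3 C2O4^2-
Ksp = [La^3+]^2[C2O4^2-]^3
If s mol/L dissolves here, [La^3+] = 2s, [C2O4^2-] = 0.56 + 3s ≈ 0.56 (since the C2O4^2- already present dominates).
Ksp ≈ (2s)^2 × (0.56)^3
s = 7.8 × 10^-14 M
Check: 3s = 2.3 × 10^-13 ≪ 0.56, so the approximation is valid.

7.8 x 10^-14 M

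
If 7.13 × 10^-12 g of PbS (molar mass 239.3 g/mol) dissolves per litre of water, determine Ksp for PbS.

Ksp ≈ 8.88 x 10^-28

Molar solubility s = (7.13 × 10^-12 g/L) / (239.3 g/mol) = 2.980 x 10^-14 M.
PbS(s) ⇌ Pb^2+ + S^2-
For each mole of PbS that dissolves: [Pb^2+] = s, [S^2-] = s.
Ksp = [Pb^2+][S^2-]
Ksp = s × s = s^2
Ksp = (2.980 × 10^-14)^2 = 8.88 x 10^-28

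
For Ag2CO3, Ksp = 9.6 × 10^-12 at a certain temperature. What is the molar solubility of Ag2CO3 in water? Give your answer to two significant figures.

s ≈ 1.3e-4 M

Ag2CO3(s) ⇌ 2 Ag^+ + CO3^2-
Ksp = [Ag^+]^2[CO3^2-]
With molar solubility s: [Ag^+] = 2s, [CO3^2-] = s.
Ksp = (2s)^2s = 4s^3
s^3 = 9.6 × 10^-12 / 4, so s = 1.3 x 10^-4 M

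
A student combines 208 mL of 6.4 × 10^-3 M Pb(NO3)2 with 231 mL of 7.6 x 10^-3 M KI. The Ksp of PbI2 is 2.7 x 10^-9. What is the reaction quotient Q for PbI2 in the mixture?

Q ≈ 4.8e-8

Total volume = 208 + 231 = 439 mL.
[Pb^2+] = 6.4 × 10^-3 × (208/439) = 3.03 × 10^-3 M
[I^-] = 7.6 × 10^-3 × (231/439) = 4.00 x 10^-3 M
PbI2(s) <=> Pb^2+ + 2 I^-, so Q = [Pb^2+][I^-]^2
Q = (3.03 x 10^-3)(4.00 × 10^-3)^2 = 4.8 x 10^-8
Q > Ksp, so PbI2 will precipitate.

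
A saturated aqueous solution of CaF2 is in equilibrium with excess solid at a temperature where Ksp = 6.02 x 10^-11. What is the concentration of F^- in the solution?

CaF2(s) ⇌ Ca^2+ + 2 F^-
Ksp = [Ca^2+][F^-]^2
If s mol/L of CaF2 dissolves, [Ca^2+] = s and [F^-] = 2s.
So Ksp = s × (2s)^2 = 4s^3
Solving, s = (6.02 x 10^-11/4)^(1/3) = 2.469 × 10^-4 M
[F^-] = 2s = 4.94 × 10^-4 M

[F^-] = 4.94 × 10^-4 M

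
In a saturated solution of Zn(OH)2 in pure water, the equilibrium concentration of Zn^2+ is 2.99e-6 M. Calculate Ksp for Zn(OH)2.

1.07e-16

Zn(OH)2(s) ⇌ Zn^2+ + 2 OH^-
Stoichiometry gives [OH^-] = (2/1)[Zn^2+] = 5.980 × 10^-6 M.
Ksp = [Zn^2+][OH^-]^2
Ksp = 2.99 × 10^-6 × (5.980 x 10^-6)^2 = 1.07 × 10^-16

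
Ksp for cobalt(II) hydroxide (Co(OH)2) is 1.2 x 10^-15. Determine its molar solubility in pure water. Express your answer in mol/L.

s = 6.7 x 10^-6 M

Co(OH)2(s) ⇌ Co^2+(aq) + 2 OH^-(aq)
Ksp = [Co^2+][OH^-]^2
Let s = molar solubility. Then [Co^2+] = s and [OH^-] = 2s.
So Ksp = s × (2s)^2 = 4s^3
s = (1.2 x 10^-15 / 4)^(1/3) = 6.7 × 10^-6 M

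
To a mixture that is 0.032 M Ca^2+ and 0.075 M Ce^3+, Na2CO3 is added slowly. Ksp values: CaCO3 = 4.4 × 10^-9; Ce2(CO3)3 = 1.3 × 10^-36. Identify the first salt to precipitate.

Precipitation of each salt starts when its ion product equals its Ksp.
For CaCO3: 4.4 × 10^-9 = 0.032 × [CO3^2-]  ⇒  [CO3^2-] = 1.4 × 10^-7 M.
For Ce2(CO3)3: 1.3 × 10^-36 = (0.075)^2 × [CO3^2-]^3  ⇒  [CO3^2-] = 6.1 x 10^-12 M.
The salt with the lower threshold [CO3^2-] precipitates first: Ce2(CO3)3.

Ce2(CO3)3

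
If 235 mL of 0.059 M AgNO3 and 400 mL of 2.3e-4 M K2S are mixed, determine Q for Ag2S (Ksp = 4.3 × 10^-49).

6.9 × 10^-8

Total volume = 235 + 400 = 635 mL.
[Ag^+] = 5.9 × 10^-2 × (235/635) = 2.18 x 10^-2 M
[S^2-] = 2.3 x 10^-4 × (400/635) = 1.45 x 10^-4 M
Ag2S(s) <=> 2 Ag^+(aq) + S^2-(aq), so Q = [Ag^+]^2[S^2-]
Q = (2.18 x 10^-2)^2(1.45 x 10^-4) = 6.9 x 10^-8
Q > Ksp, so Ag2S will precipitate.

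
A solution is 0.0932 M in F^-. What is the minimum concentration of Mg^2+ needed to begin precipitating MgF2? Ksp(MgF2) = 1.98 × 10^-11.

MgF2(s) <=> Mg^2+ + 2 F^-
Ksp = [Mg^2+][F^-]^2
Precipitation begins when Q = Ksp. With [F^-] = 0.0932 M:
1.98 × 10^-11 = (0.0932)^2 × [Mg^2+]
[Mg^2+] = (1.98 × 10^-11 / 8.686 × 10^-3) = 2.28 × 10^-9 M

2.28e-9 M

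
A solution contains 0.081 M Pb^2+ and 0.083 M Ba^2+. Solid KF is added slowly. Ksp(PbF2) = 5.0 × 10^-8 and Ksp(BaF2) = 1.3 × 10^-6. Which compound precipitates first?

PbF2

Each salt begins to precipitate when Q = Ksp, i.e. when [F^-] reaches its threshold.
For PbF2: 5.0 × 10^-8 = 0.081 × [F^-]^2  ⇒  [F^-] = 7.9 × 10^-4 M.
For BaF2: 1.3 × 10^-6 = 0.083 × [F^-]^2  ⇒  [F^-] = 4.0 × 10^-3 M.
The salt with the lower threshold [F^-] precipitates first: PbF2.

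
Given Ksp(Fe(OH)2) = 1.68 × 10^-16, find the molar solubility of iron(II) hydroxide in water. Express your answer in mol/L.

s ≈ 3.48 × 10^-6 M

Fe(OH)2(s) <=> Fe^2+ + 2 OH^-
Ksp = [Fe^2+][OH^-]^2
For each mole of Fe(OH)2 that dissolves: [Fe^2+] = s, [OH^-] = 2s.
Substituting: Ksp = s(2s)^2 = 4s^3
Solving, s = (1.68 × 10^-16/4)^(1/3) = 3.48 × 10^-6 M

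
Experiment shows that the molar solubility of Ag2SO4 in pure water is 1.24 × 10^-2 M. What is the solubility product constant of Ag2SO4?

Ksp = 7.63 x 10^-6

Ag2SO4(s) ⇌ 2 Ag^+(aq) + SO4^2-(aq)
With molar solubility s: [Ag^+] = 2s, [SO4^2-] = s.
Ksp = [Ag^+]^2[SO4^2-]
So Ksp = (2s)^2 × s = 4s^3
With s = 1.24 x 10^-2: Ksp = 7.63 × 10^-6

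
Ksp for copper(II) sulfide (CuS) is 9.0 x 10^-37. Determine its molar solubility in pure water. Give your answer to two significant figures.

CuS(s) ⇌ Cu^2+(aq) + S^2-(aq)
Ksp = [Cu^2+][S^2-]
With molar solubility s: [Cu^2+] = s, [S^2-] = s.
Ksp = s × s = s^2
s = √(9.0 x 10^-37) = 9.5 × 10^-19 M

s ≈ 9.5 × 10^-19 M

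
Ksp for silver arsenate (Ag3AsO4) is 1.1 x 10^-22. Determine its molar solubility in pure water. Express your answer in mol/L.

Ag3AsO4(s) ⇌ 3 Ag^+ + AsO4^3-
Ksp = [Ag^+]^3[AsO4^3-]
For each mole of Ag3AsO4 that dissolves: [Ag^+] = 3s, [AsO4^3-] = s.
So Ksp = (3s)^3 × s = 27s^4
s^4 = 1.1 x 10^-22 / 27, so s = 1.4 x 10^-6 M

s = 1.4 × 10^-6 M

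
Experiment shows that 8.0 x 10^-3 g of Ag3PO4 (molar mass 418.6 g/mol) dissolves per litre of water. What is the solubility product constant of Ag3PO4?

Molar solubility s = (8.0 × 10^-3 g/L) / (418.6 g/mol) = 1.91 x 10^-5 M.
Ag3PO4(s) ⇌ 3 Ag^+ + PO4^3-
With molar solubility s: [Ag^+] = 3s, [PO4^3-] = s.
Ksp = [Ag^+]^3[PO4^3-]
Substituting: Ksp = (3s)^3s = 27s^4
With s = 1.91 x 10^-5: Ksp = 3.6 × 10^-18

Ksp ≈ 3.6 × 10^-18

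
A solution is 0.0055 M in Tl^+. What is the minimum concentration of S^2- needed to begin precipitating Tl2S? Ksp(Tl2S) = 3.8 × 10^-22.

Tl2S(s) ⇌ 2 Tl^+ + S^2-
Ksp = [Tl^+]^2[S^2-]
Precipitation begins when Q = Ksp. With [Tl^+] = 0.0055 M:
3.8 × 10^-22 = (0.0055)^2 × [S^2-]
[S^2-] = (3.8 × 10^-22 / 3.03 × 10^-5) = 1.3 x 10^-17 M

[S^2-] = 1.3e-17 M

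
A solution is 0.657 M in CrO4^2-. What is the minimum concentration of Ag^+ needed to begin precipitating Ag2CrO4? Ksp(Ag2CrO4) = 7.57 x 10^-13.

1.07e-6 M

Ag2CrO4(s) ⇌ 2 Ag^+ + CrO4^2-
Ksp = [Ag^+]^2[CrO4^2-]
Precipitation begins when Q = Ksp. With [CrO4^2-] = 0.657 M:
7.57 x 10^-13 = (0.657) × [Ag^+]^2
[Ag^+] = (7.57 x 10^-13 / 6.57 x 10^-1)^(1/2) = 1.07 x 10^-6 M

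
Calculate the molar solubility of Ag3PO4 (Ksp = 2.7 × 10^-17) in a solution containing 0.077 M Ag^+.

Ag3PO4(s) ⇌ 3 Ag^+ + PO4^3-
Ksp = [Ag^+]^3[PO4^3-]
Let s be the molar solubility in this solution. [Ag^+] = 0.077 + 3s ≈ 0.077, [PO4^3-] = s (common-ion effect: Ag^+ is already 0.077 M).
Ksp ≈ (0.077)^3 × s
s = 5.9 × 10^-14 M
Check: 3s = 1.8 × 10^-13 ≪ 0.077, so the approximation is valid.

5.9 × 10^-14 M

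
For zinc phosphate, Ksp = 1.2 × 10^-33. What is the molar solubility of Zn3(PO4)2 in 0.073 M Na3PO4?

Zn3(PO4)2(s) <=> 3 Zn^2+(aq) + 2 PO4^3-(aq)
Ksp = [Zn^2+]^3[PO4^3-]^2
Let s = moles of Zn3(PO4)2 that dissolve per litre. [Zn^2+] = 3s, [PO4^3-] = 0.073 + 2s ≈ 0.073 (since PO4^3- from Na3PO4 dominates).
Ksp ≈ (3s)^3 × (0.073)^2
s = 2.0 × 10^-11 M
Check: 2s = 4.1 × 10^-11 ≪ 0.073, so the approximation is valid.

2.0 × 10^-11 M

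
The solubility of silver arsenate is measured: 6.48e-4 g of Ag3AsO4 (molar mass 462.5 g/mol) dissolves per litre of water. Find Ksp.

Molar solubility s = (6.48 × 10^-4 g/L) / (462.5 g/mol) = 1.401 x 10^-6 M.
Ag3AsO4(s) ⇌ 3 Ag^+(aq) + AsO4^3-(aq)
For each mole of Ag3AsO4 that dissolves: [Ag^+] = 3s, [AsO4^3-] = s.
Ksp = [Ag^+]^3[AsO4^3-]
So Ksp = (3s)^3 × s = 27s^4
With s = 1.401 × 10^-6: Ksp = 1.04 × 10^-22

Ksp ≈ 1.04e-22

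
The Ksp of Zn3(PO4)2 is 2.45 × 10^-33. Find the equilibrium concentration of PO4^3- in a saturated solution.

2.36 × 10^-7 M

Zn3(PO4)2(s) ⇌ 3 Zn^2+ + 2 PO4^3-
Ksp = [Zn^2+]^3[PO4^3-]^2
Let s = molar solubility. Then [Zn^2+] = 3s and [PO4^3-] = 2s.
So Ksp = (3s)^3 × (2s)^2 = 108s^5
s = (2.45 × 10^-33 / 108)^(1/5) = 1.178 x 10^-7 M
[PO4^3-] = 2s = 2.36 × 10^-7 M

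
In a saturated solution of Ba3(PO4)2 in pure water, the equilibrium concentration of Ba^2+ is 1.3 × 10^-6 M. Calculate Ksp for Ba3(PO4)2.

Ba3(PO4)2(s) <=> 3 Ba^2+ + 2 PO4^3-
Stoichiometry gives [PO4^3-] = (2/3)[Ba^2+] = 8.67 × 10^-7 M.
Ksp = [Ba^2+]^3[PO4^3-]^2
Ksp = (1.3 × 10^-6)^3 × (8.67 × 10^-7)^2 = 1.7 × 10^-30

Ksp = 1.7 × 10^-30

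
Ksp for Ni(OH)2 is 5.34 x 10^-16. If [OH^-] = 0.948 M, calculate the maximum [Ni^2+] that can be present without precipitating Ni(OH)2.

[Ni^2+] = 5.94 x 10^-16 M

Ni(OH)2(s) ⇌ Ni^2+(aq) + 2 OH^-(aq)
Ksp = [Ni^2+][OH^-]^2
Precipitation begins when Q = Ksp. With [OH^-] = 0.948 M:
5.34 x 10^-16 = (0.948)^2 × [Ni^2+]
[Ni^2+] = (5.34 x 10^-16 / 8.987 × 10^-1) = 5.94 × 10^-16 M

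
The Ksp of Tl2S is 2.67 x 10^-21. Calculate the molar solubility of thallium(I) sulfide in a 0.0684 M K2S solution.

Tl2S(s) ⇌ 2 Tl^+ + S^2-
Ksp = [Tl^+]^2[S^2-]
Let s be the molar solubility in this solution. [Tl^+] = 2s, [S^2-] = 0.0684 + s ≈ 0.0684 (common-ion effect: S^2- is already 0.0684 M).
Ksp ≈ (2s)^2 × 0.0684
s = 9.88 × 10^-11 M
Check: s = 9.9 × 10^-11 ≪ 0.0684, so the approximation is valid.

s = 9.88 × 10^-11 M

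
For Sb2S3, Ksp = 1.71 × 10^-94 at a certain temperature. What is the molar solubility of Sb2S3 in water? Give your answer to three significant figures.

6.92 × 10^-20 M

Sb2S3(s) <=> 2 Sb^3+ + 3 S^2-
Ksp = [Sb^3+]^2[S^2-]^3
Let s = molar solubility. Then [Sb^3+] = 2s and [S^2-] = 3s.
Ksp = (2s)^2(3s)^3 = 108s^5
Solving, s = (1.71 × 10^-94/108)^(1/5) = 6.92 x 10^-20 M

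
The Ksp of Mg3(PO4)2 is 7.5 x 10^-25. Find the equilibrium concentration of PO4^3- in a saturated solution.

Mg3(PO4)2(s) ⇌ 3 Mg^2+(aq) + 2 PO4^3-(aq)
Ksp = [Mg^2+]^3[PO4^3-]^2
If s mol/L of Mg3(PO4)2 dissolves, [Mg^2+] = 3s and [PO4^3-] = 2s.
Ksp = (3s)^3(2s)^2 = 108s^5
s = (7.5 x 10^-25 / 108)^(1/5) = 5.87 × 10^-6 M
[PO4^3-] = 2s = 1.2 × 10^-5 M

[PO4^3-] ≈ 1.2 × 10^-5 M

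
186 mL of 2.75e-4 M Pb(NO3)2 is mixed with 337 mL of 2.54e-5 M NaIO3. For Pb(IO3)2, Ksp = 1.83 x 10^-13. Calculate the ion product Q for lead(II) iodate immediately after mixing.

Q = 2.62e-14

Total volume = 186 + 337 = 523 mL.
[Pb^2+] = 2.75 × 10^-4 × (186/523) = 9.780 × 10^-5 M
[IO3^-] = 2.54 x 10^-5 × (337/523) = 1.637 × 10^-5 M
Pb(IO3)2(s) <=> Pb^2+ + 2 IO3^-, so Q = [Pb^2+][IO3^-]^2
Q = (9.780 × 10^-5)(1.637 x 10^-5)^2 = 2.62 x 10^-14
Q < Ksp, so no precipitate of Pb(IO3)2 forms.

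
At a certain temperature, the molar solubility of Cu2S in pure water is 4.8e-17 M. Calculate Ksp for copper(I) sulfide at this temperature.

Cu2S(s) ⇌ 2 Cu^+(aq) + S^2-(aq)
With molar solubility s: [Cu^+] = 2s, [S^2-] = s.
Ksp = [Cu^+]^2[S^2-]
So Ksp = (2s)^2 × s = 4s^3
With s = 4.8 × 10^-17: Ksp = 4.4 × 10^-49

Ksp = 4.4 × 10^-49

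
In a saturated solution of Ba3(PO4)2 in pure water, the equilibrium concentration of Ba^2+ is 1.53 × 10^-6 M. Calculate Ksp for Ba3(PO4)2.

Ba3(PO4)2(s) ⇌ 3 Ba^2+ + 2 PO4^3-
Stoichiometry gives [PO4^3-] = (2/3)[Ba^2+] = 1.020 × 10^-6 M.
Ksp = [Ba^2+]^3[PO4^3-]^2
Ksp = (1.53 × 10^-6)^3 × (1.020 × 10^-6)^2 = 3.73 × 10^-30

3.73 × 10^-30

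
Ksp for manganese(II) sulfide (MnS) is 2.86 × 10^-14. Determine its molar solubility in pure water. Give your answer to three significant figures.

MnS(s) <=> Mn^2+ + S^2-
Ksp = [Mn^2+][S^2-]
Let s = molar solubility. Then [Mn^2+] = s and [S^2-] = s.
Ksp = (s)(s) = s^2
s = √(2.86 × 10^-14) = 1.69 × 10^-7 M

1.69e-7 M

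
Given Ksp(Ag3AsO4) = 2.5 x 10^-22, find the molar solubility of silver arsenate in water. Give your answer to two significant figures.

Ag3AsO4(s) ⇌ 3 Ag^+(aq) + AsO4^3-(aq)
Ksp = [Ag^+]^3[AsO4^3-]
If s mol/L of Ag3AsO4 dissolves, [Ag^+] = 3s and [AsO4^3-] = s.
So Ksp = (3s)^3 × s = 27s^4
s = (2.5 x 10^-22 / 27)^(1/4) = 1.7 × 10^-6 M

s ≈ 1.7 × 10^-6 M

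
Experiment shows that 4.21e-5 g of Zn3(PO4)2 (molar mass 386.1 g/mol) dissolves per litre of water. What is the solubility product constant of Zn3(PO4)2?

Ksp ≈ 1.66e-33

Molar solubility s = (4.21 × 10^-5 g/L) / (386.1 g/mol) = 1.090 × 10^-7 M.
Zn3(PO4)2(s) ⇌ 3 Zn^2+(aq) + 2 PO4^3-(aq)
For each mole of Zn3(PO4)2 that dissolves: [Zn^2+] = 3s, [PO4^3-] = 2s.
Ksp = [Zn^2+]^3[PO4^3-]^2
Substituting: Ksp = (3s)^3(2s)^2 = 108s^5
Ksp = 108 × (1.090 × 10^-7)^5 = 1.66 x 10^-33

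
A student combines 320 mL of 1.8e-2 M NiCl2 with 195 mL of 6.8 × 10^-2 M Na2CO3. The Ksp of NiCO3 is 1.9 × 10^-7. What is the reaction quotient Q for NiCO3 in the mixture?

Total volume = 320 + 195 = 515 mL.
[Ni^2+] = 1.8 × 10^-2 × (320/515) = 1.12 × 10^-2 M
[CO3^2-] = 6.8 × 10^-2 × (195/515) = 2.57 × 10^-2 M
NiCO3(s) <=> Ni^2+ + CO3^2-, so Q = [Ni^2+][CO3^2-]
Q = (1.12 × 10^-2)(2.57 × 10^-2) = 2.9 × 10^-4
Q > Ksp, so NiCO3 will precipitate.

Q = 2.9 x 10^-4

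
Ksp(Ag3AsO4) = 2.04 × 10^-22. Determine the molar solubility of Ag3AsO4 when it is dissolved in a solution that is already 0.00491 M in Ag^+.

Ag3AsO4(s) <=> 3 Ag^+ + AsO4^3-
Ksp = [Ag^+]^3[AsO4^3-]
Let s be the molar solubility in this solution. [Ag^+] = 0.00491 + 3s ≈ 0.00491, [AsO4^3-] = s (since the Ag^+ already present dominates).
Ksp ≈ (0.00491)^3 × s
s = 1.72 x 10^-15 M
Check: 3s = 5.2 × 10^-15 ≪ 0.00491, so the approximation is valid.

1.72 × 10^-15 M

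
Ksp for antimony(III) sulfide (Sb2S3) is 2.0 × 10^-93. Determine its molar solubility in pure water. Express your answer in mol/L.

1.1e-19 M

Sb2S3(s) ⇌ 2 Sb^3+(aq) + 3 S^2-(aq)
Ksp = [Sb^3+]^2[S^2-]^3
If s mol/L of Sb2S3 dissolves, [Sb^3+] = 2s and [S^2-] = 3s.
So Ksp = (2s)^2 × (3s)^3 = 108s^5
s = (2.0 × 10^-93 / 108)^(1/5) = 1.1 × 10^-19 M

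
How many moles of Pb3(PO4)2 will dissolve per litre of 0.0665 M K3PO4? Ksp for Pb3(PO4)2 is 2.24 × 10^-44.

s ≈ 5.72 × 10^-15 M

Pb3(PO4)2(s) ⇌ 3 Pb^2+ + 2 PO4^3-
Ksp = [Pb^2+]^3[PO4^3-]^2
Let s be the molar solubility in this solution. [Pb^2+] = 3s, [PO4^3-] = 0.0665 + 2s ≈ 0.0665 (since PO4^3- from K3PO4 dominates).
Ksp ≈ (3s)^3 × (0.0665)^2
s = 5.72 × 10^-15 M
Check: 2s = 1.1 × 10^-14 ≪ 0.0665, so the approximation is valid.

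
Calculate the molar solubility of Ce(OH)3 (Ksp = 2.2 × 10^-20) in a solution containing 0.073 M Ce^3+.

2.2 × 10^-7 M

Ce(OH)3(s) ⇌ Ce^3+(aq) + 3 OH^-(aq)
Ksp = [Ce^3+][OH^-]^3
Let s be the molar solubility in this solution. [Ce^3+] = 0.073 + s ≈ 0.073, [OH^-] = 3s (Ksp is small, so little additional dissolves).
Ksp ≈ 0.073 × (3s)^3
s = 2.2 × 10^-7 M
Check: s = 2.2 × 10^-7 ≪ 0.073, so the approximation is valid.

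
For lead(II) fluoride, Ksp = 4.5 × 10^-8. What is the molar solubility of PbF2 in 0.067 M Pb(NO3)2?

PbF2(s) ⇌ Pb^2+ + 2 F^-
Ksp = [Pb^2+][F^-]^2
Let s = moles of PbF2 that dissolve per litre. [Pb^2+] = 0.067 + s ≈ 0.067, [F^-] = 2s (since Pb^2+ from Pb(NO3)2 dominates).
Ksp ≈ 0.067 × (2s)^2
s = 4.1 × 10^-4 M
Check: s = 4.1 × 10^-4 ≪ 0.067, so the approximation is valid.

s = 4.1 x 10^-4 M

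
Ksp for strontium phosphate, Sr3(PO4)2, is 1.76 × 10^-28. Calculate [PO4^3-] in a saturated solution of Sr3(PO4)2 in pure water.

2.21e-6 M

Sr3(PO4)2(s) ⇌ 3 Sr^2+ + 2 PO4^3-
Ksp = [Sr^2+]^3[PO4^3-]^2
Let s = molar solubility. Then [Sr^2+] = 3s and [PO4^3-] = 2s.
So Ksp = (3s)^3 × (2s)^2 = 108s^5
s^5 = 1.76 × 10^-28 / 108, so s = 1.103 x 10^-6 M
[PO4^3-] = 2s = 2.21 x 10^-6 M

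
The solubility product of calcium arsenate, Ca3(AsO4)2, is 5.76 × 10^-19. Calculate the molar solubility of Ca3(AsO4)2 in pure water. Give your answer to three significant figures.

s = 8.82 × 10^-5 M

Ca3(AsO4)2(s) <=> 3 Ca^2+ + 2 AsO4^3-
Ksp = [Ca^2+]^3[AsO4^3-]^2
For each mole of Ca3(AsO4)2 that dissolves: [Ca^2+] = 3s, [AsO4^3-] = 2s.
Substituting: Ksp = (3s)^3(2s)^2 = 108s^5
Solving, s = (5.76 × 10^-19/108)^(1/5) = 8.82 × 10^-5 M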